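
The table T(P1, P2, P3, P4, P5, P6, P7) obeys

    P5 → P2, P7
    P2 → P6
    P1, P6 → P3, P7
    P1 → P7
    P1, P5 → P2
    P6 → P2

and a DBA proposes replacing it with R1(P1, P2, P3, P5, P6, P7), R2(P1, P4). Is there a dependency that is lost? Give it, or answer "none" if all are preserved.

none

P5 → P2, P7 lies within R1.
P2 → P6 lies within R1.
P1, P6 → P3, P7 lies within R1.
P1 → P7 lies within R1.
P1, P5 → P2 lies within R1.
P6 → P2 lies within R1.
Every dependency is enforceable on the fragments, so the decomposition is dependency-preserving.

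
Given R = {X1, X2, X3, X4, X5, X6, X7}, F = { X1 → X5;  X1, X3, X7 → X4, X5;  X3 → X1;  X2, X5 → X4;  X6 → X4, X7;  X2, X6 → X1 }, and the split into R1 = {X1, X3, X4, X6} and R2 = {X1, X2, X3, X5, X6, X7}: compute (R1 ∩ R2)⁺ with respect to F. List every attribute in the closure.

X1, X3, X4, X5, X6, X7

R1 ∩ R2 = {X1, X3, X6}.
X1 → X5 applies, adding X5
X6 → X4, X7 applies, adding X4, X7
Closure: {X1, X3, X4, X5, X6, X7}.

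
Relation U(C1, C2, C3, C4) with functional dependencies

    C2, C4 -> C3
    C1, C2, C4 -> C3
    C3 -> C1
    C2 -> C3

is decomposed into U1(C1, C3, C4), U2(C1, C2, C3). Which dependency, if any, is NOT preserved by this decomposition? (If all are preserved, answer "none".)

C2, C4 → C3: restricted closure across fragments reaches C3.
C1, C2, C4 → C3: restricted closure across fragments reaches C3.
C3 → C1 lies within U1.
C2 → C3 lies within U2.
Every dependency is enforceable on the fragments, so the decomposition is dependency-preserving.

none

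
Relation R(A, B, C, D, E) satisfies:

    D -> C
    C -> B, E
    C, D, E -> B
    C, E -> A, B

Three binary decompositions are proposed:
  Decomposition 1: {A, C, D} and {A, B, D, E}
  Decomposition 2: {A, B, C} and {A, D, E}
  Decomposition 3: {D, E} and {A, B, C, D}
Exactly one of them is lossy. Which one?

Decomposition 1: common = {A, D}, closure = {A, B, C, D, E} → lossless.
Decomposition 2: common = {A}, closure = {A} → lossy.
Decomposition 3: common = {D}, closure = {A, B, C, D, E} → lossless.

Decomposition 2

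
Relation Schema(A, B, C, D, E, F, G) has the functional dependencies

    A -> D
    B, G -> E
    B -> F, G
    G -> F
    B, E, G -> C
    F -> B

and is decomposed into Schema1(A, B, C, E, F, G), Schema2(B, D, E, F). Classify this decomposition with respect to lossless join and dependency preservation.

Lossless test: (B, E, F)⁺ = {B, C, E, F, G}, which is a superkey of neither fragment — lossy.
Dependency preservation: the restricted closure of {A} across the fragments never reaches {D}, so A → D cannot be enforced without a join — not preserved.

lossy and not dependency-preserving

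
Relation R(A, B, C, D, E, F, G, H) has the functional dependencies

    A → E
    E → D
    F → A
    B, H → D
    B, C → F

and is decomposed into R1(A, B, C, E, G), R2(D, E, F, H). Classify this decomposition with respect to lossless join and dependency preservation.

lossy and not dependency-preserving

Lossless test: (E)⁺ = {D, E}, which is a superkey of neither fragment — lossy.
Dependency preservation: the restricted closure of {F} across the fragments never reaches {A}, so F → A cannot be enforced without a join — not preserved.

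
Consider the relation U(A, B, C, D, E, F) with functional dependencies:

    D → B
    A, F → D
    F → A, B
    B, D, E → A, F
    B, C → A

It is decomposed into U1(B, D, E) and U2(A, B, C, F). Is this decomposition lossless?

Common attributes: U1 ∩ U2 = {B}.
No dependency enlarges {B}, so (B)⁺ = {B}.
The closure contains neither all of U1 = {B, D, E} nor all of U2 = {A, B, C, F}, so the common attributes are not a superkey of either fragment. The join is lossy.

No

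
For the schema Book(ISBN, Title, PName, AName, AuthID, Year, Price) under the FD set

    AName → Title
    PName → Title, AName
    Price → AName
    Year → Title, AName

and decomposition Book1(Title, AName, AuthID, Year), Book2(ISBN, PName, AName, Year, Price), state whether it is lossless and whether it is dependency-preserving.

Lossless test: (AName, Year)⁺ = {Title, AName, Year}, which is a superkey of neither fragment — lossy.
Dependency preservation: PName → Title, AName is not contained in any single fragment, but the restricted closure of its left-hand side across the fragments still reaches the right-hand side; the remaining FDs each lie inside some fragment. All dependencies are preserved.

lossy but dependency-preserving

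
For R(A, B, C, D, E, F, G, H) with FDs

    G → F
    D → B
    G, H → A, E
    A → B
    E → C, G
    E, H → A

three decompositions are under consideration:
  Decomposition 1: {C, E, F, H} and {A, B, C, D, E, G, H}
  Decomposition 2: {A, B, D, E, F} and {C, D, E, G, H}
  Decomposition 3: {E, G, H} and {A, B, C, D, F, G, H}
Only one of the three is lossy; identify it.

Decomposition 2

Decomposition 1: common = {C, E, H}, closure = {A, B, C, E, F, G, H} → lossless.
Decomposition 2: common = {D, E}, closure = {B, C, D, E, F, G} → lossy.
Decomposition 3: common = {G, H}, closure = {A, B, C, E, F, G, H} → lossless.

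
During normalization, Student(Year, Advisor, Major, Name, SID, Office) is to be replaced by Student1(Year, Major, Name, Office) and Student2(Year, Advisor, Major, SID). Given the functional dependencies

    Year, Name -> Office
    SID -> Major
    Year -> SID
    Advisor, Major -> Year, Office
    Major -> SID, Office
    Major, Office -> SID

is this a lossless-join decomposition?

No

Common attributes: Student1 ∩ Student2 = {Year, Major}.
Closure of {Year, Major}: Year → SID applies, adding SID; Major → SID, Office applies, adding Office. So (Year, Major)⁺ = {Year, Major, SID, Office}.
The closure contains neither all of Student1 = {Year, Major, Name, Office} nor all of Student2 = {Year, Advisor, Major, SID}, so the common attributes are not a superkey of either fragment. The join is lossy.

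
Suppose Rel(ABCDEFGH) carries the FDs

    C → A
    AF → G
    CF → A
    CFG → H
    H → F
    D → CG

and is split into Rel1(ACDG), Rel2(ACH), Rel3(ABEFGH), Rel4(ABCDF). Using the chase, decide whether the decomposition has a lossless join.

No

Chase test. Columns are ABCDEFGH; row i has aⱼ where attribute j ∈ Reli, else bᵢⱼ.
Initial tableau (one row per fragment):
  row 1: a1 b12 a3 a4 b15 b16 a7 b18
  row 2: a1 b22 a3 b24 b25 b26 b27 a8
  row 3: a1 a2 b33 b34 a5 a6 a7 a8
  row 4: a1 a2 a3 a4 b45 a6 b47 b48
Rows 3 and 4 agree on AF; apply AF→G and equate their G entries.
Rows 2 and 3 agree on H; apply H→F and equate their F entries.
Rows 2 and 3 agree on AF; apply AF→G and equate their G entries.
Rows 2 and 4 agree on CFG; apply CFG→H and equate their H entries.
No row becomes fully distinguished — the join is lossy.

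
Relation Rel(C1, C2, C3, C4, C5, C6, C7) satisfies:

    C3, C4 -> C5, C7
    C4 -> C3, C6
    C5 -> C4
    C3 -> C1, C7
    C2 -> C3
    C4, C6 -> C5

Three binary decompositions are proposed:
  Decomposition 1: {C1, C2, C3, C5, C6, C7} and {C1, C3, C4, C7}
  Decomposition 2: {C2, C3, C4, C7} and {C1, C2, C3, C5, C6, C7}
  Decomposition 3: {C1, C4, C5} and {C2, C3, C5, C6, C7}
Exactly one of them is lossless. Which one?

Decomposition 3

Decomposition 1: common = {C1, C3, C7}, closure = {C1, C3, C7} → lossy.
Decomposition 2: common = {C2, C3, C7}, closure = {C1, C2, C3, C7} → lossy.
Decomposition 3: common = {C5}, closure = {C1, C3, C4, C5, C6, C7} → lossless.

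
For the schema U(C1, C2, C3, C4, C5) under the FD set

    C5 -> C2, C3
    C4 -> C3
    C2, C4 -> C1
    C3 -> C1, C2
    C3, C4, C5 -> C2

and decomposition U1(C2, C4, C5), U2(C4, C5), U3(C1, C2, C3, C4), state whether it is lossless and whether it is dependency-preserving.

lossless but not dependency-preserving

Lossless test (chase): Rows 1 and 2 agree on C5; apply C5→C2, C3 and equate their C2, C3 entries. Rows 1 and 3 agree on C4; apply C4→C3 and equate their C3 entries. Rows 1 and 2 agree on C2, C4; apply C2, C4→C1 and equate their C1 entries. Rows 1 and 3 agree on C2, C4; apply C2, C4→C1 and equate their C1 entries. Row 1 is now all distinguished symbols — the join is lossless.
Dependency preservation: the restricted closure of {C5} across the fragments never reaches {C2, C3}, so C5 → C2, C3 cannot be enforced without a join — not preserved.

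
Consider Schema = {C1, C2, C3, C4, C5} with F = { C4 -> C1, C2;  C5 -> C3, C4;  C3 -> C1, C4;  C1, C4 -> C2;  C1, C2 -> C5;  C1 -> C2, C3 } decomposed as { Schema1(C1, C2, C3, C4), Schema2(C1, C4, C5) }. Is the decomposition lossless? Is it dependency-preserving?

Lossless test: (C1, C4)⁺ = {C1, C2, C3, C4, C5}, which contains all of one fragment — lossless.
Dependency preservation: C5 → C3, C4; C1, C2 → C5 are not contained in any single fragment, but the restricted closure of each left-hand side across the fragments still reaches the right-hand side; the remaining FDs each lie inside some fragment. All dependencies are preserved.

lossless and dependency-preserving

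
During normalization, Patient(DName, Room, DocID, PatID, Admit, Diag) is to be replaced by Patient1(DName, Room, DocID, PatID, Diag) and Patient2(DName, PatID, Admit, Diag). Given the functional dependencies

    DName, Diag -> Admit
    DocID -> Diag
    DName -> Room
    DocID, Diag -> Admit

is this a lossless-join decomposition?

Common attributes: Patient1 ∩ Patient2 = {DName, PatID, Diag}.
Closure of {DName, PatID, Diag}: DName, Diag → Admit applies, adding Admit; DName → Room applies, adding Room. So (DName, PatID, Diag)⁺ = {DName, Room, PatID, Admit, Diag}.
This closure contains every attribute of Patient2, so Patient1 ∩ Patient2 → Patient2. The join is lossless.

Yes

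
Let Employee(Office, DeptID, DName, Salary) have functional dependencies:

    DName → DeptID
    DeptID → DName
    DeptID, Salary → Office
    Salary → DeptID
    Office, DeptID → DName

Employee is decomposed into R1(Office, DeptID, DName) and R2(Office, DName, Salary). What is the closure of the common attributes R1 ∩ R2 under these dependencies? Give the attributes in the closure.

Office, DeptID, DName

R1 ∩ R2 = {Office, DName}.
DName → DeptID applies, adding DeptID
Closure: {Office, DeptID, DName}.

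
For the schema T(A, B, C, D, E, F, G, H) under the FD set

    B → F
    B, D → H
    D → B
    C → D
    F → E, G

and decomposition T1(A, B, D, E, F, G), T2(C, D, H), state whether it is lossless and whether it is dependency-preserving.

lossy but dependency-preserving

Lossless test: (D)⁺ = {B, D, E, F, G, H}, which is a superkey of neither fragment — lossy.
Dependency preservation: B, D → H is not contained in any single fragment, but the restricted closure of its left-hand side across the fragments still reaches the right-hand side; the remaining FDs each lie inside some fragment. All dependencies are preserved.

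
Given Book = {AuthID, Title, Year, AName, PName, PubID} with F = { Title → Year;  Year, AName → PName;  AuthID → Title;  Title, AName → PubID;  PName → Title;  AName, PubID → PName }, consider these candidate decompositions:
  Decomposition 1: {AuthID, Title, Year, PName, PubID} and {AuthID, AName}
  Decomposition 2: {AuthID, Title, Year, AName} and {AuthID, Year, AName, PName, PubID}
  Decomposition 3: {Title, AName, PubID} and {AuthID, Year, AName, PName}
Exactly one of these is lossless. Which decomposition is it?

Decomposition 2

Decomposition 1: common = {AuthID}, closure = {AuthID, Title, Year} → lossy.
Decomposition 2: common = {AuthID, Year, AName}, closure = {AuthID, Title, Year, AName, PName, PubID} → lossless.
Decomposition 3: common = {AName}, closure = {AName} → lossy.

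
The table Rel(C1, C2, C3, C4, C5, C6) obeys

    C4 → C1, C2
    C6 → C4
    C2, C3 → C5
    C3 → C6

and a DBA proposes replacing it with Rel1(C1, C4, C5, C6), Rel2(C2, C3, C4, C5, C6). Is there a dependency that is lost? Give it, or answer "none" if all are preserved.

C4 → C1, C2: restricted closure across fragments reaches C1, C2.
C6 → C4 lies within Rel1.
C2, C3 → C5 lies within Rel2.
C3 → C6 lies within Rel2.
Every dependency is enforceable on the fragments, so the decomposition is dependency-preserving.

none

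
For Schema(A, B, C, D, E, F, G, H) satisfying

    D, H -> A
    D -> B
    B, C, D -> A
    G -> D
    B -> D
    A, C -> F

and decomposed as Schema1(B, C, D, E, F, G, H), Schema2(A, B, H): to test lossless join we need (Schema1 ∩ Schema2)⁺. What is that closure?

Schema1 ∩ Schema2 = {B, H}.
B → D applies, adding D
D, H → A applies, adding A
Closure: {A, B, D, H}.

A, B, D, H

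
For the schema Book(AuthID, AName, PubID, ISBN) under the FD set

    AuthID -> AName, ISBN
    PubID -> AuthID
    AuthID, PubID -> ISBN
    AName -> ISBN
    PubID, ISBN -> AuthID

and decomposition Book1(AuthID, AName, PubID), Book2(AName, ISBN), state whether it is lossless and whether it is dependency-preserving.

Lossless test: (AName)⁺ = {AName, ISBN}, which contains all of one fragment — lossless.
Dependency preservation: AuthID → AName, ISBN; AuthID, PubID → ISBN; PubID, ISBN → AuthID are not contained in any single fragment, but the restricted closure of each left-hand side across the fragments still reaches the right-hand side; the remaining FDs each lie inside some fragment. All dependencies are preserved.

lossless and dependency-preserving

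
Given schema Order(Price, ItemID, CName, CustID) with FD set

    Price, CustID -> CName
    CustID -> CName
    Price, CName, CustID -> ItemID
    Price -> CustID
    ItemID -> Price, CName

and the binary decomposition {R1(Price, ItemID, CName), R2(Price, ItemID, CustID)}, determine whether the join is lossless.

Yes

Common attributes: R1 ∩ R2 = {Price, ItemID}.
Closure of {Price, ItemID}: Price → CustID applies, adding CustID; ItemID → Price, CName applies, adding CName. So (Price, ItemID)⁺ = {Price, ItemID, CName, CustID}.
This closure contains every attribute of R1, so R1 ∩ R2 → R1. The join is lossless.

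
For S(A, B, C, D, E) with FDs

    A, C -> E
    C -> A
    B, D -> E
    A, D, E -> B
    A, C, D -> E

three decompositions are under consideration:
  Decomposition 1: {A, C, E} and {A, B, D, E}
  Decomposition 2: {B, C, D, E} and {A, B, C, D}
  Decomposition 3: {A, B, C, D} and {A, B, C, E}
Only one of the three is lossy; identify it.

Decomposition 1: common = {A, E}, closure = {A, E} → lossy.
Decomposition 2: common = {B, C, D}, closure = {A, B, C, D, E} → lossless.
Decomposition 3: common = {A, B, C}, closure = {A, B, C, E} → lossless.

Decomposition 1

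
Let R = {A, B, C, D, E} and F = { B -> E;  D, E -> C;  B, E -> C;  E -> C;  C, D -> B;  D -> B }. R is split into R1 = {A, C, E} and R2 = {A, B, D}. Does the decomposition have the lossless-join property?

No

Common attributes: R1 ∩ R2 = {A}.
No dependency enlarges {A}, so (A)⁺ = {A}.
The closure contains neither all of R1 = {A, C, E} nor all of R2 = {A, B, D}, so the common attributes are not a superkey of either fragment. The join is lossy.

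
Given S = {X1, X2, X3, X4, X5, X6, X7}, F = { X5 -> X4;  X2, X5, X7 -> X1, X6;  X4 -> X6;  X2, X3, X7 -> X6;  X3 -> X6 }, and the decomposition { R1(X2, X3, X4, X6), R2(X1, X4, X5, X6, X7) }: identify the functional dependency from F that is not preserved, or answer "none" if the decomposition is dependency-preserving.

Check X2, X5, X7 → X1, X6: no single fragment contains all of {X1, X2, X5, X6, X7}, and the restricted closure of {X2, X5, X7} across the fragments never reaches {X1, X6}.
X5 → X4 is preserved.
X4 → X6 is preserved.
X2, X3, X7 → X6 is preserved.
X3 → X6 is preserved.

X2, X5, X7 -> X1, X6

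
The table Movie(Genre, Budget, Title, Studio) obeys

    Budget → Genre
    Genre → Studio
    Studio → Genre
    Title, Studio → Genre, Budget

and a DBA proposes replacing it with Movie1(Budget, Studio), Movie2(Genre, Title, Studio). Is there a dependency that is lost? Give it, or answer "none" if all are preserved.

Title, Studio → Genre, Budget

Check Title, Studio → Genre, Budget: no single fragment contains all of {Genre, Budget, Title, Studio}, and the restricted closure of {Title, Studio} across the fragments never reaches {Genre, Budget}.
Budget → Genre is preserved.
Genre → Studio is preserved.
Studio → Genre is preserved.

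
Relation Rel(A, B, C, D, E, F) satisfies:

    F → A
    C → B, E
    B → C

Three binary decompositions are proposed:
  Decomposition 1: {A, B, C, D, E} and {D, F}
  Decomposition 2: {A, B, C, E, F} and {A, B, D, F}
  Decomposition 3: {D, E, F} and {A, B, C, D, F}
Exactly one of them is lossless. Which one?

Decomposition 1: common = {D}, closure = {D} → lossy.
Decomposition 2: common = {A, B, F}, closure = {A, B, C, E, F} → lossless.
Decomposition 3: common = {D, F}, closure = {A, D, F} → lossy.

Decomposition 2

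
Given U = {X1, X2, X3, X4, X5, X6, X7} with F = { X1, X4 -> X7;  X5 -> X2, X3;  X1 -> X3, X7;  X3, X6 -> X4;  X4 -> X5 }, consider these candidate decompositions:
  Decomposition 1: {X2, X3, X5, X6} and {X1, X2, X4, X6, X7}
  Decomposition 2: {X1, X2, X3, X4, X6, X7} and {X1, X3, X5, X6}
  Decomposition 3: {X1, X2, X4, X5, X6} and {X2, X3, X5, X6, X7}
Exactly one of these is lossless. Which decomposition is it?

Decomposition 1: common = {X2, X6}, closure = {X2, X6} → lossy.
Decomposition 2: common = {X1, X3, X6}, closure = {X1, X2, X3, X4, X5, X6, X7} → lossless.
Decomposition 3: common = {X2, X5, X6}, closure = {X2, X3, X4, X5, X6} → lossy.

Decomposition 2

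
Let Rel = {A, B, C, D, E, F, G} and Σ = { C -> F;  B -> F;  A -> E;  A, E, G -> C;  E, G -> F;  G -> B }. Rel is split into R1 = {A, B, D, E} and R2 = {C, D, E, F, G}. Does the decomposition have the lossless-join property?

Common attributes: R1 ∩ R2 = {D, E}.
No dependency enlarges {D, E}, so (D, E)⁺ = {D, E}.
The closure contains neither all of R1 = {A, B, D, E} nor all of R2 = {C, D, E, F, G}, so the common attributes are not a superkey of either fragment. The join is lossy.

No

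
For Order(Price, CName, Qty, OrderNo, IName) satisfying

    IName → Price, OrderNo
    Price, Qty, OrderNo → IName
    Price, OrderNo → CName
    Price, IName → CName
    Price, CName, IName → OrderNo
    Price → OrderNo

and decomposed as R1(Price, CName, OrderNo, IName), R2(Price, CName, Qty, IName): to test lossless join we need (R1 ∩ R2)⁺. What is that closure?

Price, CName, OrderNo, IName

R1 ∩ R2 = {Price, CName, IName}.
IName → Price, OrderNo applies, adding OrderNo
Closure: {Price, CName, OrderNo, IName}.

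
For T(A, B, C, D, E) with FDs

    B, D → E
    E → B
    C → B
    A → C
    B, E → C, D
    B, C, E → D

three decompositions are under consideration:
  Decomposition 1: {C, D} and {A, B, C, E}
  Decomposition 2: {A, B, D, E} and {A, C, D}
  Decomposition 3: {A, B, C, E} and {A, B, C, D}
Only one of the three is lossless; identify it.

Decomposition 1: common = {C}, closure = {B, C} → lossy.
Decomposition 2: common = {A, D}, closure = {A, B, C, D, E} → lossless.
Decomposition 3: common = {A, B, C}, closure = {A, B, C} → lossy.

Decomposition 2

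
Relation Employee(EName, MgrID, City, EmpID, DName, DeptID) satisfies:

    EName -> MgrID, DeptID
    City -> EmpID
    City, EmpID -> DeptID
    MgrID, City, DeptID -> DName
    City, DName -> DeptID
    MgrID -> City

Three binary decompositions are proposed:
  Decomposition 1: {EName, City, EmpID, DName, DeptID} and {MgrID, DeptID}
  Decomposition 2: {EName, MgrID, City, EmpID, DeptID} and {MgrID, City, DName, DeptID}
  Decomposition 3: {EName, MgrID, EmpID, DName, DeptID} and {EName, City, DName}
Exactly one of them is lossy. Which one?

Decomposition 1: common = {DeptID}, closure = {DeptID} → lossy.
Decomposition 2: common = {MgrID, City, DeptID}, closure = {MgrID, City, EmpID, DName, DeptID} → lossless.
Decomposition 3: common = {EName, DName}, closure = {EName, MgrID, City, EmpID, DName, DeptID} → lossless.

Decomposition 1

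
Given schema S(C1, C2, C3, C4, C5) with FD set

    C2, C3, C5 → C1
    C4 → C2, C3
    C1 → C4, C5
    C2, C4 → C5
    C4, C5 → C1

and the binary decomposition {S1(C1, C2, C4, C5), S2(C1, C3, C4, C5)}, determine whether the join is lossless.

Common attributes: S1 ∩ S2 = {C1, C4, C5}.
Closure of {C1, C4, C5}: C4 → C2, C3 applies, adding C2, C3. So (C1, C4, C5)⁺ = {C1, C2, C3, C4, C5}.
This closure contains every attribute of S1, so S1 ∩ S2 → S1. The join is lossless.

Yes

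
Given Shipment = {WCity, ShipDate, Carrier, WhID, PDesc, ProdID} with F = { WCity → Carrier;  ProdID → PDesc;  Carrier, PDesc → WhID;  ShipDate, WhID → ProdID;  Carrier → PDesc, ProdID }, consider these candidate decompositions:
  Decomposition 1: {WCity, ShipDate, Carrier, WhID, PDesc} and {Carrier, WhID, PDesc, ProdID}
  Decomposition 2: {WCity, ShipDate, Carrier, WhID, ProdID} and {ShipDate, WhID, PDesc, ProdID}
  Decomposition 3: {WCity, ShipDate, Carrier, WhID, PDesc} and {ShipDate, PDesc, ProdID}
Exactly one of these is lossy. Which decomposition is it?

Decomposition 3

Decomposition 1: common = {Carrier, WhID, PDesc}, closure = {Carrier, WhID, PDesc, ProdID} → lossless.
Decomposition 2: common = {ShipDate, WhID, ProdID}, closure = {ShipDate, WhID, PDesc, ProdID} → lossless.
Decomposition 3: common = {ShipDate, PDesc}, closure = {ShipDate, PDesc} → lossy.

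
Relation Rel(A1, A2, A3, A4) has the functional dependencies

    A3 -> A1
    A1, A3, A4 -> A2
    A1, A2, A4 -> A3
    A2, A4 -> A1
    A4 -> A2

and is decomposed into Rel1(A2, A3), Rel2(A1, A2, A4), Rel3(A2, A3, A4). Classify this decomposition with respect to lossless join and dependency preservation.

lossless but not dependency-preserving

Lossless test (chase): Rows 1 and 3 agree on A3; apply A3→A1 and equate their A1 entries. Rows 2 and 3 agree on A2, A4; apply A2, A4→A1 and equate their A1 entries. Rows 2 and 3 agree on A1, A2, A4; apply A1, A2, A4→A3 and equate their A3 entries. Row 2 is now all distinguished symbols — the join is lossless.
Dependency preservation: the restricted closure of {A3} across the fragments never reaches {A1}, so A3 → A1 cannot be enforced without a join — not preserved.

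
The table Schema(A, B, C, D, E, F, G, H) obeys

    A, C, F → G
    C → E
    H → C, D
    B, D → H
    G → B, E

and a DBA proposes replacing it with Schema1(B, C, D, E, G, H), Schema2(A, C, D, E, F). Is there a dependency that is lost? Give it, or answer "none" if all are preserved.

Check A, C, F → G: no single fragment contains all of {A, C, F, G}, and the restricted closure of {A, C, F} across the fragments never reaches {G}.
C → E is preserved.
H → C, D is preserved.
B, D → H is preserved.
G → B, E is preserved.

A, C, F → G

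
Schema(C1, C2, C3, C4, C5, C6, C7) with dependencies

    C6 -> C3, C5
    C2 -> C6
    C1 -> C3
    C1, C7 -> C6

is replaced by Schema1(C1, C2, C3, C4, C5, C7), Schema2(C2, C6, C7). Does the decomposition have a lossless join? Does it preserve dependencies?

lossless but not dependency-preserving

Lossless test: (C2, C7)⁺ = {C2, C3, C5, C6, C7}, which contains all of one fragment — lossless.
Dependency preservation: the restricted closure of {C6} across the fragments never reaches {C3, C5}, so C6 → C3, C5 cannot be enforced without a join — not preserved.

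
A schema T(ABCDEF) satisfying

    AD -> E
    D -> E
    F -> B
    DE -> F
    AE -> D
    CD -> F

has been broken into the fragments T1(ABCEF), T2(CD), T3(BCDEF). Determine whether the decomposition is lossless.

Chase test. Columns are ABCDEF; row i has aⱼ where attribute j ∈ Ti, else bᵢⱼ.
Initial tableau (one row per fragment):
  row 1: a1 a2 a3 b14 a5 a6
  row 2: b21 b22 a3 a4 b25 b26
  row 3: b31 a2 a3 a4 a5 a6
Rows 2 and 3 agree on D; apply D→E and equate their E entries.
Rows 2 and 3 agree on DE; apply DE→F and equate their F entries.
Rows 1 and 2 agree on F; apply F→B and equate their B entries.
No row becomes fully distinguished — the join is lossy.

No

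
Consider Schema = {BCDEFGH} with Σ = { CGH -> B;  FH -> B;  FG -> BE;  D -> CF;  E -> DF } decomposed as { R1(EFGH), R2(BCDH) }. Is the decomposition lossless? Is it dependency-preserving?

Lossless test: (H)⁺ = {H}, which is a superkey of neither fragment — lossy.
Dependency preservation: the restricted closure of {CGH} across the fragments never reaches {B}, so CGH → B cannot be enforced without a join — not preserved.

lossy and not dependency-preserving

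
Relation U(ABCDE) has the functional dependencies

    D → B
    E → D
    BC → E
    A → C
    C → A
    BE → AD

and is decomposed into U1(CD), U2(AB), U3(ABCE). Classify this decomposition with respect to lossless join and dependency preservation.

lossy and not dependency-preserving

Lossless test (chase): Rows 2 and 3 agree on A; apply A→C and equate their C entries. Rows 1 and 2 agree on C; apply C→A and equate their A entries. Rows 2 and 3 agree on BC; apply BC→E and equate their E entries. Rows 2 and 3 agree on BE; apply BE→AD and equate their AD entries. No row becomes fully distinguished — the join is lossy.
Dependency preservation: the restricted closure of {D} across the fragments never reaches {B}, so D → B cannot be enforced without a join — not preserved.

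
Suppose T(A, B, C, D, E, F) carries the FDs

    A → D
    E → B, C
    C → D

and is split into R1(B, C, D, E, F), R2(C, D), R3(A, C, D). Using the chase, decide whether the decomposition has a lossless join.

Chase test. Columns are A, B, C, D, E, F; row i has aⱼ where attribute j ∈ Ri, else bᵢⱼ.
Initial tableau (one row per fragment):
  row 1: b11 a2 a3 a4 a5 a6
  row 2: b21 b22 a3 a4 b25 b26
  row 3: a1 b32 a3 a4 b35 b36
No row becomes fully distinguished — the join is lossy.

No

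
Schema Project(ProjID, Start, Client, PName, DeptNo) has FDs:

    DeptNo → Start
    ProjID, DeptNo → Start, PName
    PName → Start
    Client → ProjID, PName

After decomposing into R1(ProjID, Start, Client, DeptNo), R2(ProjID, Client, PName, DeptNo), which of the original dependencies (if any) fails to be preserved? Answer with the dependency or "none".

Check PName → Start: no single fragment contains all of {Start, PName}, and the restricted closure of {PName} across the fragments never reaches {Start}.
DeptNo → Start is preserved.
ProjID, DeptNo → Start, PName is preserved.
Client → ProjID, PName is preserved.

PName → Start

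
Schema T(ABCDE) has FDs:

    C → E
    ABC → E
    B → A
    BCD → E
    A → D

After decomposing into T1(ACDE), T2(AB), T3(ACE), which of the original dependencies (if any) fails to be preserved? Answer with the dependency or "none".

C → E lies within T1.
ABC → E: restricted closure across fragments reaches E.
B → A lies within T2.
BCD → E: restricted closure across fragments reaches E.
A → D lies within T1.
Every dependency is enforceable on the fragments, so the decomposition is dependency-preserving.

none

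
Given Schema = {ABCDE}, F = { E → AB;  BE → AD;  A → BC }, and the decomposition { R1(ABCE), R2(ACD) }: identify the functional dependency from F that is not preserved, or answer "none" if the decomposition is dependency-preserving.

Check BE → AD: no single fragment contains all of {ABDE}, and the restricted closure of {BE} across the fragments never reaches {AD}.
E → AB is preserved.
A → BC is preserved.

BE → AD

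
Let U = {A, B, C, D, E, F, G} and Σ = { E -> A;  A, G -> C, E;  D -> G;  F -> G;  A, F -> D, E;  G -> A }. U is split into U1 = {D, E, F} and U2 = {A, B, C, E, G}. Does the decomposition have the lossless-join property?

Common attributes: U1 ∩ U2 = {E}.
Closure of {E}: E → A applies, adding A. So (E)⁺ = {A, E}.
The closure contains neither all of U1 = {D, E, F} nor all of U2 = {A, B, C, E, G}, so the common attributes are not a superkey of either fragment. The join is lossy.

No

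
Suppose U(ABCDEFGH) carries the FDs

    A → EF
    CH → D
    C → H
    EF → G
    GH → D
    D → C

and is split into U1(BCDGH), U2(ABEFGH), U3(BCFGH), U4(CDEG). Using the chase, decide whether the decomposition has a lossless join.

Chase test. Columns are ABCDEFGH; row i has aⱼ where attribute j ∈ Ui, else bᵢⱼ.
Initial tableau (one row per fragment):
  row 1: b11 a2 a3 a4 b15 b16 a7 a8
  row 2: a1 a2 b23 b24 a5 a6 a7 a8
  row 3: b31 a2 a3 b34 b35 a6 a7 a8
  row 4: b41 b42 a3 a4 a5 b46 a7 b48
Rows 1 and 3 agree on CH; apply CH→D and equate their D entries.
Rows 1 and 4 agree on C; apply C→H and equate their H entries.
Rows 1 and 2 agree on GH; apply GH→D and equate their D entries.
Rows 1 and 2 agree on D; apply D→C and equate their C entries.
Row 2 is now all distinguished symbols — the join is lossless.

Yes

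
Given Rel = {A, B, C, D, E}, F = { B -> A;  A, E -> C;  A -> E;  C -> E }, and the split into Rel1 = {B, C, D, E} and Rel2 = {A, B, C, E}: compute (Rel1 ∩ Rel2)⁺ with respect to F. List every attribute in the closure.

A, B, C, E

Rel1 ∩ Rel2 = {B, C, E}.
B → A applies, adding A
Closure: {A, B, C, E}.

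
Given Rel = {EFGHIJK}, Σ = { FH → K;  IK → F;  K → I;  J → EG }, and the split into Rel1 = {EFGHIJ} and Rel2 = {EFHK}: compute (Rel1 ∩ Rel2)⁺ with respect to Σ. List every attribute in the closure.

EFHIK

Rel1 ∩ Rel2 = {EFH}.
FH → K applies, adding K
K → I applies, adding I
Closure: {EFHIK}.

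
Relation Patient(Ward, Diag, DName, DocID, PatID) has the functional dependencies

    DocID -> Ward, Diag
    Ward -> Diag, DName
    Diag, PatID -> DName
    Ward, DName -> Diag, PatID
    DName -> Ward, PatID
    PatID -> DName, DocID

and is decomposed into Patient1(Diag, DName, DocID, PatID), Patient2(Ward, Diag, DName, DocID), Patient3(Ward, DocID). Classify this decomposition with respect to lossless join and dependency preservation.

Lossless test (chase): Rows 1 and 2 agree on DocID; apply DocID→Ward, Diag and equate their Ward, Diag entries. Rows 1 and 3 agree on DocID; apply DocID→Ward, Diag and equate their Ward, Diag entries. Rows 1 and 3 agree on Ward; apply Ward→Diag, DName and equate their Diag, DName entries. Rows 1 and 2 agree on Ward, DName; apply Ward, DName→Diag, PatID and equate their Diag, PatID entries. Rows 1 and 3 agree on Ward, DName; apply Ward, DName→Diag, PatID and equate their Diag, PatID entries. Row 1 is now all distinguished symbols — the join is lossless.
Dependency preservation: Ward, DName → Diag, PatID; DName → Ward, PatID are not contained in any single fragment, but the restricted closure of each left-hand side across the fragments still reaches the right-hand side; the remaining FDs each lie inside some fragment. All dependencies are preserved.

lossless and dependency-preserving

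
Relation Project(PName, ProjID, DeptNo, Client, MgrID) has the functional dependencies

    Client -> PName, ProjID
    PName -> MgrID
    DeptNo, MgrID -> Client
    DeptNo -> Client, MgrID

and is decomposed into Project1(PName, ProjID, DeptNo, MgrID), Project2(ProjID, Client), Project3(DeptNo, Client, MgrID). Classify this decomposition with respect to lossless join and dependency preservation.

lossless but not dependency-preserving

Lossless test (chase): Rows 2 and 3 agree on Client; apply Client→PName, ProjID and equate their PName, ProjID entries. Rows 2 and 3 agree on PName; apply PName→MgrID and equate their MgrID entries. Rows 1 and 3 agree on DeptNo, MgrID; apply DeptNo, MgrID→Client and equate their Client entries. Rows 1 and 2 agree on Client; apply Client→PName, ProjID and equate their PName, ProjID entries. Row 1 is now all distinguished symbols — the join is lossless.
Dependency preservation: the restricted closure of {Client} across the fragments never reaches {PName, ProjID}, so Client → PName, ProjID cannot be enforced without a join — not preserved.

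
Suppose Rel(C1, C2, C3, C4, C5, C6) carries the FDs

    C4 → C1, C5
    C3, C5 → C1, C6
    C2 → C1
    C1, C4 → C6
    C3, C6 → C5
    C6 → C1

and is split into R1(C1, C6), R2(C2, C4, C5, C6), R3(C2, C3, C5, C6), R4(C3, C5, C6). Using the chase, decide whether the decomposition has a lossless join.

No

Chase test. Columns are C1, C2, C3, C4, C5, C6; row i has aⱼ where attribute j ∈ Ri, else bᵢⱼ.
Initial tableau (one row per fragment):
  row 1: a1 b12 b13 b14 b15 a6
  row 2: b21 a2 b23 a4 a5 a6
  row 3: b31 a2 a3 b34 a5 a6
  row 4: b41 b42 a3 b44 a5 a6
Rows 3 and 4 agree on C3, C5; apply C3, C5→C1, C6 and equate their C1, C6 entries.
Rows 2 and 3 agree on C2; apply C2→C1 and equate their C1 entries.
Rows 1 and 2 agree on C6; apply C6→C1 and equate their C1 entries.
No row becomes fully distinguished — the join is lossy.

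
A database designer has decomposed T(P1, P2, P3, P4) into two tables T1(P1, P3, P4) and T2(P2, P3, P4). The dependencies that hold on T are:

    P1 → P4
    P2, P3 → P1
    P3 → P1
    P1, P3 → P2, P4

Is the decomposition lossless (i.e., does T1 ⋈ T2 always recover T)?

Common attributes: T1 ∩ T2 = {P3, P4}.
Closure of {P3, P4}: P3 → P1 applies, adding P1; P1, P3 → P2, P4 applies, adding P2. So (P3, P4)⁺ = {P1, P2, P3, P4}.
This closure contains every attribute of T1, so T1 ∩ T2 → T1. The join is lossless.

Yes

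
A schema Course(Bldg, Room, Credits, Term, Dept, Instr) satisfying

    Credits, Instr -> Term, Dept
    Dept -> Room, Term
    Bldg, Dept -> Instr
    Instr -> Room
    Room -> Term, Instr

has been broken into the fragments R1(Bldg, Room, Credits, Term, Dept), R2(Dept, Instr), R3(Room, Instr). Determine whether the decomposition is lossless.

Yes

Chase test. Columns are Bldg, Room, Credits, Term, Dept, Instr; row i has aⱼ where attribute j ∈ Ri, else bᵢⱼ.
Initial tableau (one row per fragment):
  row 1: a1 a2 a3 a4 a5 b16
  row 2: b21 b22 b23 b24 a5 a6
  row 3: b31 a2 b33 b34 b35 a6
Rows 1 and 2 agree on Dept; apply Dept→Room, Term and equate their Room, Term entries.
Rows 1 and 2 agree on Room; apply Room→Term, Instr and equate their Term, Instr entries.
Rows 1 and 3 agree on Room; apply Room→Term, Instr and equate their Term, Instr entries.
Row 1 is now all distinguished symbols — the join is lossless.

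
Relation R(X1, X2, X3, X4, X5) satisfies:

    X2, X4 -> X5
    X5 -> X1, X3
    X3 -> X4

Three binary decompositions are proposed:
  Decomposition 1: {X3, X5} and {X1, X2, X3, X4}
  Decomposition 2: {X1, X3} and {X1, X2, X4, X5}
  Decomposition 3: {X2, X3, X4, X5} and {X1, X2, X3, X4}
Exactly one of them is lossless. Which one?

Decomposition 1: common = {X3}, closure = {X3, X4} → lossy.
Decomposition 2: common = {X1}, closure = {X1} → lossy.
Decomposition 3: common = {X2, X3, X4}, closure = {X1, X2, X3, X4, X5} → lossless.

Decomposition 3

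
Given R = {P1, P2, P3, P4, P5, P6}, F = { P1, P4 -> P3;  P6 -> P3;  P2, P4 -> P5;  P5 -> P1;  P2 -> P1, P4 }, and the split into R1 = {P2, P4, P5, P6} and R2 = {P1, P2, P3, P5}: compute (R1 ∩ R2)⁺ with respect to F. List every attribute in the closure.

P1, P2, P3, P4, P5

R1 ∩ R2 = {P2, P5}.
P5 → P1 applies, adding P1
P2 → P1, P4 applies, adding P4
P1, P4 → P3 applies, adding P3
Closure: {P1, P2, P3, P4, P5}.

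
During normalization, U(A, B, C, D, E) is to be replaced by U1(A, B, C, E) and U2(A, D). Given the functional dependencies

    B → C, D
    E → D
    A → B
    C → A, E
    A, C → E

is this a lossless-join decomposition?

Yes

Common attributes: U1 ∩ U2 = {A}.
Closure of {A}: A → B applies, adding B; B → C, D applies, adding C, D; C → A, E applies, adding E. So (A)⁺ = {A, B, C, D, E}.
This closure contains every attribute of U1, so U1 ∩ U2 → U1. The join is lossless.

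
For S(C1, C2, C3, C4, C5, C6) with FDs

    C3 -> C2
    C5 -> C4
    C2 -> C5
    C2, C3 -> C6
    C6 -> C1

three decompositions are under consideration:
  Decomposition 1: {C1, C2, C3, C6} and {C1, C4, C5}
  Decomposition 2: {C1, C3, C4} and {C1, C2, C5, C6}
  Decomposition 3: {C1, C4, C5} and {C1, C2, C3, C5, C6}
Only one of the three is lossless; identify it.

Decomposition 1: common = {C1}, closure = {C1} → lossy.
Decomposition 2: common = {C1}, closure = {C1} → lossy.
Decomposition 3: common = {C1, C5}, closure = {C1, C4, C5} → lossless.

Decomposition 3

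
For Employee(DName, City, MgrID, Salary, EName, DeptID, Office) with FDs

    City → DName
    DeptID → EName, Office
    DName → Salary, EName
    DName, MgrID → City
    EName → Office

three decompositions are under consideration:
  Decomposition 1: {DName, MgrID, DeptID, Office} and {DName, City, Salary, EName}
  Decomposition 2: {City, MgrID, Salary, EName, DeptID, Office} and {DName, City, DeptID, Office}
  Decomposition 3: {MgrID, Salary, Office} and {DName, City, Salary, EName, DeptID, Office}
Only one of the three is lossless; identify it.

Decomposition 1: common = {DName}, closure = {DName, Salary, EName, Office} → lossy.
Decomposition 2: common = {City, DeptID, Office}, closure = {DName, City, Salary, EName, DeptID, Office} → lossless.
Decomposition 3: common = {Salary, Office}, closure = {Salary, Office} → lossy.

Decomposition 2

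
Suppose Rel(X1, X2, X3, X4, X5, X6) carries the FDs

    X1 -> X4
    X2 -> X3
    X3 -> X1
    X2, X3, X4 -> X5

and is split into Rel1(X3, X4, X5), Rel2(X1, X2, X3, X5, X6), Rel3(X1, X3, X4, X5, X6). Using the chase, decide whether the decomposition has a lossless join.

Chase test. Columns are X1, X2, X3, X4, X5, X6; row i has aⱼ where attribute j ∈ Reli, else bᵢⱼ.
Initial tableau (one row per fragment):
  row 1: b11 b12 a3 a4 a5 b16
  row 2: a1 a2 a3 b24 a5 a6
  row 3: a1 b32 a3 a4 a5 a6
Rows 2 and 3 agree on X1; apply X1→X4 and equate their X4 entries.
Rows 1 and 2 agree on X3; apply X3→X1 and equate their X1 entries.
Row 2 is now all distinguished symbols — the join is lossless.

Yes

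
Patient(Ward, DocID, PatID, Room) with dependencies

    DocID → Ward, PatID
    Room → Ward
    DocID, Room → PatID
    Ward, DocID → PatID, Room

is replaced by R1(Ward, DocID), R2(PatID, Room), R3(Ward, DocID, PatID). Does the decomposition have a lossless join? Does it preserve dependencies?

lossy and not dependency-preserving

Lossless test (chase): Rows 1 and 3 agree on DocID; apply DocID→Ward, PatID and equate their Ward, PatID entries. Rows 1 and 3 agree on Ward, DocID; apply Ward, DocID→PatID, Room and equate their PatID, Room entries. No row becomes fully distinguished — the join is lossy.
Dependency preservation: the restricted closure of {Room} across the fragments never reaches {Ward}, so Room → Ward cannot be enforced without a join — not preserved.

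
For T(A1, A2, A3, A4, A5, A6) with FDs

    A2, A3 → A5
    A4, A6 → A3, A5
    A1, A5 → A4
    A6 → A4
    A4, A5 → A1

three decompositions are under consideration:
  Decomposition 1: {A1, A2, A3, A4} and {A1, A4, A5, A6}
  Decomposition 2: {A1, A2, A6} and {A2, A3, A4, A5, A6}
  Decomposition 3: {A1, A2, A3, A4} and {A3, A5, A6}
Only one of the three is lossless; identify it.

Decomposition 2

Decomposition 1: common = {A1, A4}, closure = {A1, A4} → lossy.
Decomposition 2: common = {A2, A6}, closure = {A1, A2, A3, A4, A5, A6} → lossless.
Decomposition 3: common = {A3}, closure = {A3} → lossy.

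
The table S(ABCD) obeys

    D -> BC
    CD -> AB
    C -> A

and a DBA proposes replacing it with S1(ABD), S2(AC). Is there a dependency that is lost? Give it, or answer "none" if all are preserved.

Check D → BC: no single fragment contains all of {BCD}, and the restricted closure of {D} across the fragments never reaches {BC}.
CD → AB is preserved.
C → A is preserved.

D -> BC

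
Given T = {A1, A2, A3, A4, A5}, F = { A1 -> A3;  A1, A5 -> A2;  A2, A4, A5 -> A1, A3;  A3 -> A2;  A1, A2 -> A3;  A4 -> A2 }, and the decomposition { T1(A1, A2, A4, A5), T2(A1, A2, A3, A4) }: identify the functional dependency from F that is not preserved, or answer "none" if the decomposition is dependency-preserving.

none

A1 → A3 lies within T2.
A1, A5 → A2 lies within T1.
A2, A4, A5 → A1, A3: restricted closure across fragments reaches A1, A3.
A3 → A2 lies within T2.
A1, A2 → A3 lies within T2.
A4 → A2 lies within T1.
Every dependency is enforceable on the fragments, so the decomposition is dependency-preserving.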